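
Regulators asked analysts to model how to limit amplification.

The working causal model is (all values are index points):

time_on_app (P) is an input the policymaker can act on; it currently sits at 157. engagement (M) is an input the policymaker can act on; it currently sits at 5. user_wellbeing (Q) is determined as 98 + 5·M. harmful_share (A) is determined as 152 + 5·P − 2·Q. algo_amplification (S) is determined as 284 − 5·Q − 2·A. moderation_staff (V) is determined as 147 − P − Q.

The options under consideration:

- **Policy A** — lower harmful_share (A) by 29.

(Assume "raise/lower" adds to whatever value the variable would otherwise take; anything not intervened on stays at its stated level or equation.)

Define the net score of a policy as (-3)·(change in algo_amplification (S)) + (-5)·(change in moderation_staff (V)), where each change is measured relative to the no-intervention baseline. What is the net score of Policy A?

Baseline:
  P = 157
  M = 5
  Q = 98 + 5·5 = 123
  A = 152 + 5·157 − 2·123 = 691
  S = 284 − 5·123 − 2·691 = -1713
  V = 147 − 157 − 123 = -133
Policy A (A − 29):
  P = 157
  M = 5
  Q = 98 + 5·5 = 123
  A = 152 + 5·157 − 2·123 (−29 from intervention) = 662
  S = 284 − 5·123 − 2·662 = -1655
  V = 147 − 157 − 123 = -133
ΔS = -1655 − (-1713) = 58; ΔV = -133 − (-133) = 0
Score = (-3)·58 + (-5)·0 = -174

-174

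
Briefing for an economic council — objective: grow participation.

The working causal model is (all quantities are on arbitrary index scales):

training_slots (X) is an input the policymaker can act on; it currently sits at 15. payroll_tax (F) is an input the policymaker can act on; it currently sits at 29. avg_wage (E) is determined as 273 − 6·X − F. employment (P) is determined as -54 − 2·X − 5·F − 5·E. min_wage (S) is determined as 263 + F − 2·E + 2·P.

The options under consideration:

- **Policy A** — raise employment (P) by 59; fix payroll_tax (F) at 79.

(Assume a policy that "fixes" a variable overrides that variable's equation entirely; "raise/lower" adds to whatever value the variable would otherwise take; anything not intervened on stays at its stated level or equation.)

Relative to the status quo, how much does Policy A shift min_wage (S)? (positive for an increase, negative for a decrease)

Baseline:
  X = 15
  F = 29
  E = 273 − 6·15 − 29 = 154
  P = -54 − 2·15 − 5·29 − 5·154 = -999
  S = 263 + 29 − 2·154 + 2·(-999) = -2014
Policy A (P + 59, F := 79):
  X = 15
  F = 79
  E = 273 − 6·15 − 79 = 104
  P = -54 − 2·15 − 5·79 − 5·104 (+59 from intervention) = -940
  S = 263 + 79 − 2·104 + 2·(-940) = -1746
Change in S: -1746 − (-2014) = 268

268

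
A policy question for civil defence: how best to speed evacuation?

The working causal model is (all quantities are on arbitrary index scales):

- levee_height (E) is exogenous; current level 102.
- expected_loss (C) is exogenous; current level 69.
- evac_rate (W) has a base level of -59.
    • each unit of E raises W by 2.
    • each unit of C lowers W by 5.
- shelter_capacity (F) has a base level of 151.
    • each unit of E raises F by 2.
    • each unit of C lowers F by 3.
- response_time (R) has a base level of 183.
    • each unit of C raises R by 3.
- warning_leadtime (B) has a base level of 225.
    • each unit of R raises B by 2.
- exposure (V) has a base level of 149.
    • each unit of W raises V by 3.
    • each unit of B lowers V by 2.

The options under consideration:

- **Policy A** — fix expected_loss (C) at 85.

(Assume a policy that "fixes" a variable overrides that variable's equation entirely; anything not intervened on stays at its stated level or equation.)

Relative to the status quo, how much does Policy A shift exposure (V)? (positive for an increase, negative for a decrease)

-432

Baseline:
  E = 102
  C = 69
  W = -59 + 2·102 − 5·69 = -200
  R = 183 + 3·69 = 390
  B = 225 + 2·390 = 1005
  V = 149 + 3·(-200) − 2·1005 = -2461
Policy A (C := 85):
  E = 102
  C = 85
  W = -59 + 2·102 − 5·85 = -280
  R = 183 + 3·85 = 438
  B = 225 + 2·438 = 1101
  V = 149 + 3·(-280) − 2·1101 = -2893
Change in V: -2893 − (-2461) = -432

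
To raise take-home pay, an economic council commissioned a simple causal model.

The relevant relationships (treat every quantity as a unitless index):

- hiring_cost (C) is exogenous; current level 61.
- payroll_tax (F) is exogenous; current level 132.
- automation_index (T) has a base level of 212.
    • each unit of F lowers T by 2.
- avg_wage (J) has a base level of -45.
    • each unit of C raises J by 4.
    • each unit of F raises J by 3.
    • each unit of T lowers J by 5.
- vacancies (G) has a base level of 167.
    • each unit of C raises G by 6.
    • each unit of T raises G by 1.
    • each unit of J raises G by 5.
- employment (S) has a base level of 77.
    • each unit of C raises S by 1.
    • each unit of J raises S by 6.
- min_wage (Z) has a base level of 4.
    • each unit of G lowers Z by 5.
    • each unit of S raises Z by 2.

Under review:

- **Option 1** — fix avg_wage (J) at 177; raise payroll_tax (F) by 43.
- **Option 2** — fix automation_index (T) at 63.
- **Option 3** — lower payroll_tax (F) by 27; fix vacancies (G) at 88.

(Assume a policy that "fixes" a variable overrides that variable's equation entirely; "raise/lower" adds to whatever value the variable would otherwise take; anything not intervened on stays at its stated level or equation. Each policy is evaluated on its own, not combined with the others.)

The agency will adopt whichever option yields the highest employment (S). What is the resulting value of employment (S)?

Option 1 (J := 177, F + 43):
  C = 61
  F = 132 + 43 = 175
  T = 212 − 2·175 = -138
  J = 177
  S = 77 + 61 + 6·177 = 1200
Option 2 (T := 63):
  C = 61
  F = 132
  T = 63
  J = -45 + 4·61 + 3·132 − 5·63 = 280
  S = 77 + 61 + 6·280 = 1818
Option 3 (F − 27, G := 88):
  C = 61
  F = 132 − 27 = 105
  T = 212 − 2·105 = 2
  J = -45 + 4·61 + 3·105 − 5·2 = 504
  S = 77 + 61 + 6·504 = 3162
Comparing — Option 1: S=1200, Option 2: S=1818, Option 3: S=3162. Highest is 3162 (Option 3).

3162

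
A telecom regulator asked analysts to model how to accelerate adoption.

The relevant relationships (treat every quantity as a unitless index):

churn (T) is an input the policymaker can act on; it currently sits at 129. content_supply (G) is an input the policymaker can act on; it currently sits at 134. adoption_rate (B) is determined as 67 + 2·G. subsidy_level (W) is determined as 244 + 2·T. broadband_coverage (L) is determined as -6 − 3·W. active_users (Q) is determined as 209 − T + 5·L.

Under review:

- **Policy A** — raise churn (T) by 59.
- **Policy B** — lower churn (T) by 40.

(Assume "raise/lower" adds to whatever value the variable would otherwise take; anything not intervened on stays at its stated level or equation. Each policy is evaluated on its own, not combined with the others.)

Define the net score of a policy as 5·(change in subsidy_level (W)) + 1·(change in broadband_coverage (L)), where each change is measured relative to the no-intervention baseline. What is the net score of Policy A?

236

Baseline:
  T = 129
  W = 244 + 2·129 = 502
  L = -6 − 3·502 = -1512
Policy A (T + 59):
  T = 129 + 59 = 188
  W = 244 + 2·188 = 620
  L = -6 − 3·620 = -1866
ΔW = 620 − 502 = 118; ΔL = -1866 − (-1512) = -354
Score = 5·118 + 1·(-354) = 236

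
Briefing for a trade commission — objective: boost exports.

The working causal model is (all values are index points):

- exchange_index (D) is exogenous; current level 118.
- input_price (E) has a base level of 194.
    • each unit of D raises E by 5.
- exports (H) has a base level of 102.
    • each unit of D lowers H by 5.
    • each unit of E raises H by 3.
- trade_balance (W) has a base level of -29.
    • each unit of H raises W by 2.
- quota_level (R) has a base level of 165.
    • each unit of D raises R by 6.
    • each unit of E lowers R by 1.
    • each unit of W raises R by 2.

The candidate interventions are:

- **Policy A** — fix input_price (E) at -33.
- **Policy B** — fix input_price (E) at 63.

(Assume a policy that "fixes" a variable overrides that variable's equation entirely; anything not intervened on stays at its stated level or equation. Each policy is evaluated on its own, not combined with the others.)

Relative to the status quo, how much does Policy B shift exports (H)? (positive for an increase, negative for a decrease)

Baseline:
  D = 118
  E = 194 + 5·118 = 784
  H = 102 − 5·118 + 3·784 = 1864
Policy B (E := 63):
  D = 118
  E = 63
  H = 102 − 5·118 + 3·63 = -299
Change in H: -299 − 1864 = -2163

-2163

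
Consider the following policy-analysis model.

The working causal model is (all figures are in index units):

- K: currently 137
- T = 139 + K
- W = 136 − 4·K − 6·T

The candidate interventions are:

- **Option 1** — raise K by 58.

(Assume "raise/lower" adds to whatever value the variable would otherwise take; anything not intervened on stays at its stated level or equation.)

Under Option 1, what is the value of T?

334

Option 1 (K + 58):
  K = 137 + 58 = 195
  T = 139 + 195 = 334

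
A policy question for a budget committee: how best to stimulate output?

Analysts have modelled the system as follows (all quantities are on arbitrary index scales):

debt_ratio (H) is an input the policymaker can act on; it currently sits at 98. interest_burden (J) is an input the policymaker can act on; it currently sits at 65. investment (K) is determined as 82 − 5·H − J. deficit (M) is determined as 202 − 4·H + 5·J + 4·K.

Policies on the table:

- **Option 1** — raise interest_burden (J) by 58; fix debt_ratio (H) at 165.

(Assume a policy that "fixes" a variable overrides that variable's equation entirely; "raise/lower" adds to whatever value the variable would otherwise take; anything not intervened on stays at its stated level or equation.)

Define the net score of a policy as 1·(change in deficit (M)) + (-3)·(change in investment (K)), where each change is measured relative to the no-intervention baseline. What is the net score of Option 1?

-371

Baseline:
  H = 98
  J = 65
  K = 82 − 5·98 − 65 = -473
  M = 202 − 4·98 + 5·65 + 4·(-473) = -1757
Option 1 (J + 58, H := 165):
  H = 165
  J = 65 + 58 = 123
  K = 82 − 5·165 − 123 = -866
  M = 202 − 4·165 + 5·123 + 4·(-866) = -3307
ΔM = -3307 − (-1757) = -1550; ΔK = -866 − (-473) = -393
Score = 1·(-1550) + (-3)·(-393) = -371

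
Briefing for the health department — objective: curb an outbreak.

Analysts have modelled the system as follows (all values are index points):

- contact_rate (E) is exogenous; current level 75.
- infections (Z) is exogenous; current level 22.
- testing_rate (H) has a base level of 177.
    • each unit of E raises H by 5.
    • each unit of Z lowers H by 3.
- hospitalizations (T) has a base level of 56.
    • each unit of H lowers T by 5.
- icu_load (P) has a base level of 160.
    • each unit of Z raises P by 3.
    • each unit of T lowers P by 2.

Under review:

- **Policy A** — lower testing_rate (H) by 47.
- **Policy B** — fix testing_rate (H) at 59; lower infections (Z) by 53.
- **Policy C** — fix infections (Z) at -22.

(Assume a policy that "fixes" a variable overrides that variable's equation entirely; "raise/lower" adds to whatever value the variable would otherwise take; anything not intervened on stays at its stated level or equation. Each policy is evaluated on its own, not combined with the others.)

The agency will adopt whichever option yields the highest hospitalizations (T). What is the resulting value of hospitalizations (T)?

-239

Policy A (H − 47):
  E = 75
  Z = 22
  H = 177 + 5·75 − 3·22 (−47 from intervention) = 439
  T = 56 − 5·439 = -2139
Policy B (H := 59, Z − 53):
  E = 75
  Z = 22 − 53 = -31
  H = 59
  T = 56 − 5·59 = -239
Policy C (Z := -22):
  E = 75
  Z = -22
  H = 177 + 5·75 − 3·(-22) = 618
  T = 56 − 5·618 = -3034
Comparing — Policy A: T=-2139, Policy B: T=-239, Policy C: T=-3034. Highest is -239 (Policy B).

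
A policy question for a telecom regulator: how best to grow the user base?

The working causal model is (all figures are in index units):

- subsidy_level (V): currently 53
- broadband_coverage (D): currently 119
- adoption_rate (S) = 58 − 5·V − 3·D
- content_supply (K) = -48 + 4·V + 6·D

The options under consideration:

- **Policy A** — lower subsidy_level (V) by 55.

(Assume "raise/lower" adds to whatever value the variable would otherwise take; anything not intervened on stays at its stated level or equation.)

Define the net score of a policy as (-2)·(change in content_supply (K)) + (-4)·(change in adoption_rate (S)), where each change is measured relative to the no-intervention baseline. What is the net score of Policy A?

Baseline:
  V = 53
  D = 119
  S = 58 − 5·53 − 3·119 = -564
  K = -48 + 4·53 + 6·119 = 878
Policy A (V − 55):
  V = 53 − 55 = -2
  D = 119
  S = 58 − 5·(-2) − 3·119 = -289
  K = -48 + 4·(-2) + 6·119 = 658
ΔK = 658 − 878 = -220; ΔS = -289 − (-564) = 275
Score = (-2)·(-220) + (-4)·275 = -660

-660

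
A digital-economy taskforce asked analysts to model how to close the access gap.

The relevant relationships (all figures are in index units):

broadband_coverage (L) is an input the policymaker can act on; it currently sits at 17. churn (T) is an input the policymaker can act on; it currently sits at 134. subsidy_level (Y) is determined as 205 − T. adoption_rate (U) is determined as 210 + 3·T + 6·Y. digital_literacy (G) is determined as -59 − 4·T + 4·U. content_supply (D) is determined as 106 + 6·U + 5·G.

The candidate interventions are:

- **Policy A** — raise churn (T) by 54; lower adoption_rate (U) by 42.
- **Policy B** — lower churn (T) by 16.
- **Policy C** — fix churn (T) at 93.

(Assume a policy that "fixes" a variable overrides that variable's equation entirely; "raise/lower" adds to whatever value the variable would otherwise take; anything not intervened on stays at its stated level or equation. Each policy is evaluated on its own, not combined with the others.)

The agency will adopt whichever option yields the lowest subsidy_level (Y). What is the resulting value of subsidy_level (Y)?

17

Policy A (T + 54, U − 42):
  T = 134 + 54 = 188
  Y = 205 − 188 = 17
Policy B (T − 16):
  T = 134 − 16 = 118
  Y = 205 − 118 = 87
Policy C (T := 93):
  T = 93
  Y = 205 − 93 = 112
Comparing — Policy A: Y=17, Policy B: Y=87, Policy C: Y=112. Lowest is 17 (Policy A).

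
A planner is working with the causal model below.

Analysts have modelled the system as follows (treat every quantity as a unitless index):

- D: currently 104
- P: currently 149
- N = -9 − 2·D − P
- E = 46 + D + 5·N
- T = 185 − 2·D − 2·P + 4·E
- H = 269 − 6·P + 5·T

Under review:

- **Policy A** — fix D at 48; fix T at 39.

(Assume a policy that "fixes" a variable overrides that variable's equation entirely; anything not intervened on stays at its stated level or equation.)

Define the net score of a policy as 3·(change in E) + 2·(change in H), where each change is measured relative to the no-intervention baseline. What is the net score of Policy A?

Baseline:
  D = 104
  P = 149
  N = -9 − 2·104 − 149 = -366
  E = 46 + 104 + 5·(-366) = -1680
  T = 185 − 2·104 − 2·149 + 4·(-1680) = -7041
  H = 269 − 6·149 + 5·(-7041) = -35830
Policy A (D := 48, T := 39):
  D = 48
  P = 149
  N = -9 − 2·48 − 149 = -254
  E = 46 + 48 + 5·(-254) = -1176
  T = 39
  H = 269 − 6·149 + 5·39 = -430
ΔE = -1176 − (-1680) = 504; ΔH = -430 − (-35830) = 35400
Score = 3·504 + 2·35400 = 72312

72312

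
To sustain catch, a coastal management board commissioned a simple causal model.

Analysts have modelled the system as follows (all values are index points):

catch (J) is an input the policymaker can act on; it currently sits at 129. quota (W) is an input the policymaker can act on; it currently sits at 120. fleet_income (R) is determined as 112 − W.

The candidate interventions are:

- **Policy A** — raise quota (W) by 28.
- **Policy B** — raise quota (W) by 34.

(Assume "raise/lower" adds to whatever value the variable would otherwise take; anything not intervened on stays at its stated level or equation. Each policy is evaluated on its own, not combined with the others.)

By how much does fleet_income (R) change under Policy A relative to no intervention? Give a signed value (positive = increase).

-28

Baseline:
  W = 120
  R = 112 − 120 = -8
Policy A (W + 28):
  W = 120 + 28 = 148
  R = 112 − 148 = -36
Change in R: -36 − (-8) = -28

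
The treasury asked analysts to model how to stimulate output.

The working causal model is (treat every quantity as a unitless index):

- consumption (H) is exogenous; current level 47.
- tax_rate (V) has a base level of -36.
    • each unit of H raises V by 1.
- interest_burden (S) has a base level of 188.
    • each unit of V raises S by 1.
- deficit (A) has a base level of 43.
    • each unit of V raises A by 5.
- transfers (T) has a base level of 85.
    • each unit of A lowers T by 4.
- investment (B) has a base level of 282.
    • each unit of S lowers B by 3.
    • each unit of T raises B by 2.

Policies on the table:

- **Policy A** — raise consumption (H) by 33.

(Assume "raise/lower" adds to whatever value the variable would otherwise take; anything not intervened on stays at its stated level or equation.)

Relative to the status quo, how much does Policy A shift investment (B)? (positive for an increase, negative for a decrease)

-1419

Baseline:
  H = 47
  V = -36 + 47 = 11
  S = 188 + 11 = 199
  A = 43 + 5·11 = 98
  T = 85 − 4·98 = -307
  B = 282 − 3·199 + 2·(-307) = -929
Policy A (H + 33):
  H = 47 + 33 = 80
  V = -36 + 80 = 44
  S = 188 + 44 = 232
  A = 43 + 5·44 = 263
  T = 85 − 4·263 = -967
  B = 282 − 3·232 + 2·(-967) = -2348
Change in B: -2348 − (-929) = -1419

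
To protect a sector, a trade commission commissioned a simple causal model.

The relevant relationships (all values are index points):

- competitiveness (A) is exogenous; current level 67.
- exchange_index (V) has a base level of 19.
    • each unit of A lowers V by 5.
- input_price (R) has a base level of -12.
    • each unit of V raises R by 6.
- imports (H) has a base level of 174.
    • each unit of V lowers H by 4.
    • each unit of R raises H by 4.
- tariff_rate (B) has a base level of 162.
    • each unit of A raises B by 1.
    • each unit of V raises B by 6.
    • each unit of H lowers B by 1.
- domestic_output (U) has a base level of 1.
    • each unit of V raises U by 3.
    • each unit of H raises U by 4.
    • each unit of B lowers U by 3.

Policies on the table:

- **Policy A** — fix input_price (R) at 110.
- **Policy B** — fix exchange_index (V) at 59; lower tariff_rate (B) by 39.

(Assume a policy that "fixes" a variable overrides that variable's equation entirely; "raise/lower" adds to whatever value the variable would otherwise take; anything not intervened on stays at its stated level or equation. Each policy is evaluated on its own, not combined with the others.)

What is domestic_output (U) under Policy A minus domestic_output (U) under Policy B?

9512

Policy A (R := 110):
  A = 67
  V = 19 − 5·67 = -316
  R = 110
  H = 174 − 4·(-316) + 4·110 = 1878
  B = 162 + 67 + 6·(-316) − 1878 = -3545
  U = 1 + 3·(-316) + 4·1878 − 3·(-3545) = 17200
Policy B (V := 59, B − 39):
  A = 67
  V = 59
  R = -12 + 6·59 = 342
  H = 174 − 4·59 + 4·342 = 1306
  B = 162 + 67 + 6·59 − 1306 (−39 from intervention) = -762
  U = 1 + 3·59 + 4·1306 − 3·(-762) = 7688
U: 17200 − 7688 = 9512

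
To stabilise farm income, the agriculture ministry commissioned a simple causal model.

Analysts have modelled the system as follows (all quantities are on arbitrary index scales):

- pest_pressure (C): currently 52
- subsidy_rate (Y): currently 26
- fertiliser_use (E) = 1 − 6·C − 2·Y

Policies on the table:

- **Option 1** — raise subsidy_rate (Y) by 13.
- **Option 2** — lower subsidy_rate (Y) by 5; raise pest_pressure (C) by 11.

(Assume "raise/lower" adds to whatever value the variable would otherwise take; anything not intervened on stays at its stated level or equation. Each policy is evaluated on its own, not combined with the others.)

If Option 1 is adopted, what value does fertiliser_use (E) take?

Option 1 (Y + 13):
  C = 52
  Y = 26 + 13 = 39
  E = 1 − 6·52 − 2·39 = -389

-389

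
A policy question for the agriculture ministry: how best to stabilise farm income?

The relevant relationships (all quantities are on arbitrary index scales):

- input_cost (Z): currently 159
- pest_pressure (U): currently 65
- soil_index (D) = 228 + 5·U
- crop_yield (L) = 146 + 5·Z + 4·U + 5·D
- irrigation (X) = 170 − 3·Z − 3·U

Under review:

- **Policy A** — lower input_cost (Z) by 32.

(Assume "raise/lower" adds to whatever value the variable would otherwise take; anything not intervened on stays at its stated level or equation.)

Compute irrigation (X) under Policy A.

-406

Policy A (Z − 32):
  Z = 159 − 32 = 127
  U = 65
  X = 170 − 3·127 − 3·65 = -406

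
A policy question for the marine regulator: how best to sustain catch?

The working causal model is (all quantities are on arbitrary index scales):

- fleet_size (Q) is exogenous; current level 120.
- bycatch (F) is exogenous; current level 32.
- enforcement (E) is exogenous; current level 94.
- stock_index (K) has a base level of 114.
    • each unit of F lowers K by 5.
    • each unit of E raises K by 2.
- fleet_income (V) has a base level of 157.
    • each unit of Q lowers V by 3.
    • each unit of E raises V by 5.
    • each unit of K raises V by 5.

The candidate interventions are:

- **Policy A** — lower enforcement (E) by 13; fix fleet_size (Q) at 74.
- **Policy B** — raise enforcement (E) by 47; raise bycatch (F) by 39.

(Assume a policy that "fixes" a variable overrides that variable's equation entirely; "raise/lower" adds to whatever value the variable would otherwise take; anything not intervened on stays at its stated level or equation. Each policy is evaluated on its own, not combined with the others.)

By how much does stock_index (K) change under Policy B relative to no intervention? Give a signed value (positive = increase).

Baseline:
  F = 32
  E = 94
  K = 114 − 5·32 + 2·94 = 142
Policy B (E + 47, F + 39):
  F = 32 + 39 = 71
  E = 94 + 47 = 141
  K = 114 − 5·71 + 2·141 = 41
Change in K: 41 − 142 = -101

-101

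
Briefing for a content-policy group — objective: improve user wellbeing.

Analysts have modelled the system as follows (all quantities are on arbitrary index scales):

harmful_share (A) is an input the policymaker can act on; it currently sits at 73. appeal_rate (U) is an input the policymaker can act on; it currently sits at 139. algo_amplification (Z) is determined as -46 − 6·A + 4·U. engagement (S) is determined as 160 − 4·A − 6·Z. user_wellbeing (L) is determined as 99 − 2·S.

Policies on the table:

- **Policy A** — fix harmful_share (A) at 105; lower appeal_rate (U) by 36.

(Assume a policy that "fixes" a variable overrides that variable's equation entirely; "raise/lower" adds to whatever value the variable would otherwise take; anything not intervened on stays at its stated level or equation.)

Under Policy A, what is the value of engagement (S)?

1324

Policy A (A := 105, U − 36):
  A = 105
  U = 139 − 36 = 103
  Z = -46 − 6·105 + 4·103 = -264
  S = 160 − 4·105 − 6·(-264) = 1324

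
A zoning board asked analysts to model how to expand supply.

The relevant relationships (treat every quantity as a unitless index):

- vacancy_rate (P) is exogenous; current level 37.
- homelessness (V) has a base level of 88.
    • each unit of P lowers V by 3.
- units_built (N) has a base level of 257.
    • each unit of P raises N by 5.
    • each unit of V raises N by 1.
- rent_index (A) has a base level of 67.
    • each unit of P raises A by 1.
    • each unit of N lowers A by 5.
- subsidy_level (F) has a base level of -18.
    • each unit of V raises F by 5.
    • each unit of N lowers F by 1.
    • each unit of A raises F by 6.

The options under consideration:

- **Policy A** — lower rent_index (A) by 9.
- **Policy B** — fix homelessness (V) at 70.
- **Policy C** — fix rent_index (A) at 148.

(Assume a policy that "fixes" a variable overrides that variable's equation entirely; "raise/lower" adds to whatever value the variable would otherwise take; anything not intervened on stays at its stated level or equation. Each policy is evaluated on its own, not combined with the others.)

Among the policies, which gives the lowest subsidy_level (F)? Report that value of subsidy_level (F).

-14916

Policy A (A − 9):
  P = 37
  V = 88 − 3·37 = -23
  N = 257 + 5·37 + (-23) = 419
  A = 67 + 37 − 5·419 (−9 from intervention) = -2000
  F = -18 + 5·(-23) − 419 + 6·(-2000) = -12552
Policy B (V := 70):
  P = 37
  V = 70
  N = 257 + 5·37 + 70 = 512
  A = 67 + 37 − 5·512 = -2456
  F = -18 + 5·70 − 512 + 6·(-2456) = -14916
Policy C (A := 148):
  P = 37
  V = 88 − 3·37 = -23
  N = 257 + 5·37 + (-23) = 419
  A = 148
  F = -18 + 5·(-23) − 419 + 6·148 = 336
Comparing — Policy A: F=-12552, Policy B: F=-14916, Policy C: F=336. Lowest is -14916 (Policy B).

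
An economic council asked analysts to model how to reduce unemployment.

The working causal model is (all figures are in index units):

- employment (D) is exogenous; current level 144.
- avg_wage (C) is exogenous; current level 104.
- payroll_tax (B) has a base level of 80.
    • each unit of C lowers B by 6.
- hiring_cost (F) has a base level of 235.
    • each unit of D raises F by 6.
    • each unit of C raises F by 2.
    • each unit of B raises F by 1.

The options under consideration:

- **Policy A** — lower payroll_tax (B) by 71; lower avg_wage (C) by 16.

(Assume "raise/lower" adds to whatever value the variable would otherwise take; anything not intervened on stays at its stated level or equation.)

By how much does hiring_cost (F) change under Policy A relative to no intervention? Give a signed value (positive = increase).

-7

Baseline:
  D = 144
  C = 104
  B = 80 − 6·104 = -544
  F = 235 + 6·144 + 2·104 + (-544) = 763
Policy A (B − 71, C − 16):
  D = 144
  C = 104 − 16 = 88
  B = 80 − 6·88 (−71 from intervention) = -519
  F = 235 + 6·144 + 2·88 + (-519) = 756
Change in F: 756 − 763 = -7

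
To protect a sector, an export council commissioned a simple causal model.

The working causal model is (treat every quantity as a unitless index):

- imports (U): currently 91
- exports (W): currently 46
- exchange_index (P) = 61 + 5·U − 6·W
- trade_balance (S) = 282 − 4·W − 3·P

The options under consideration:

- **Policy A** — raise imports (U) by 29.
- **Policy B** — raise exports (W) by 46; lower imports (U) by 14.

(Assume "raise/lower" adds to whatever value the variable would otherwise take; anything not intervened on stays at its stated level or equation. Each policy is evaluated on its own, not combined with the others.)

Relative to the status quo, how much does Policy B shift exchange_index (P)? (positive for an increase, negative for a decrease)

Baseline:
  U = 91
  W = 46
  P = 61 + 5·91 − 6·46 = 240
Policy B (W + 46, U − 14):
  U = 91 − 14 = 77
  W = 46 + 46 = 92
  P = 61 + 5·77 − 6·92 = -106
Change in P: -106 − 240 = -346

-346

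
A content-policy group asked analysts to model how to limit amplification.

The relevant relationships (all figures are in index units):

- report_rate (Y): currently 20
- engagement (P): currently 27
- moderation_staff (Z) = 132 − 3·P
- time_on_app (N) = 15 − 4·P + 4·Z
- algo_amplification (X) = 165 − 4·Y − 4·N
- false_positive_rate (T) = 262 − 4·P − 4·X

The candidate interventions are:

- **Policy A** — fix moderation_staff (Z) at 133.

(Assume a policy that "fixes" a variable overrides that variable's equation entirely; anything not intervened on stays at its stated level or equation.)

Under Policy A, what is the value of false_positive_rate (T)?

Policy A (Z := 133):
  Y = 20
  P = 27
  Z = 133
  N = 15 − 4·27 + 4·133 = 439
  X = 165 − 4·20 − 4·439 = -1671
  T = 262 − 4·27 − 4·(-1671) = 6838

6838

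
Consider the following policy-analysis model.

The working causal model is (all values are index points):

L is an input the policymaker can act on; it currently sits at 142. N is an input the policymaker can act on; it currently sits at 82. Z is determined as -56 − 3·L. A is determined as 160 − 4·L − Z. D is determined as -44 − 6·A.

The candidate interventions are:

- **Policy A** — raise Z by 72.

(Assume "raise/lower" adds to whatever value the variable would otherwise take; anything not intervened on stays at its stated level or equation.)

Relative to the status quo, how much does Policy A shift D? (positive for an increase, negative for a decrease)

432

Baseline:
  L = 142
  Z = -56 − 3·142 = -482
  A = 160 − 4·142 − (-482) = 74
  D = -44 − 6·74 = -488
Policy A (Z + 72):
  L = 142
  Z = -56 − 3·142 (+72 from intervention) = -410
  A = 160 − 4·142 − (-410) = 2
  D = -44 − 6·2 = -56
Change in D: -56 − (-488) = 432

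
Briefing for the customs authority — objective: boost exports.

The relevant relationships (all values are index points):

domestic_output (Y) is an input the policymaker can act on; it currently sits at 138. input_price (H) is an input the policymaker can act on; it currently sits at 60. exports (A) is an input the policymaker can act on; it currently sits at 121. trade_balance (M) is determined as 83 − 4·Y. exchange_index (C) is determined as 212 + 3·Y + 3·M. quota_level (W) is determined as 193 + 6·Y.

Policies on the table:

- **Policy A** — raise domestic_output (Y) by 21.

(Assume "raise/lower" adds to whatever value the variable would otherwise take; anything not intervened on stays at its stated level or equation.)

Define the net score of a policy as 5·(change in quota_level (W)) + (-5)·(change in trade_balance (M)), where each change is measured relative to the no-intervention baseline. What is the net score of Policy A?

Baseline:
  Y = 138
  M = 83 − 4·138 = -469
  W = 193 + 6·138 = 1021
Policy A (Y + 21):
  Y = 138 + 21 = 159
  M = 83 − 4·159 = -553
  W = 193 + 6·159 = 1147
ΔW = 1147 − 1021 = 126; ΔM = -553 − (-469) = -84
Score = 5·126 + (-5)·(-84) = 1050

1050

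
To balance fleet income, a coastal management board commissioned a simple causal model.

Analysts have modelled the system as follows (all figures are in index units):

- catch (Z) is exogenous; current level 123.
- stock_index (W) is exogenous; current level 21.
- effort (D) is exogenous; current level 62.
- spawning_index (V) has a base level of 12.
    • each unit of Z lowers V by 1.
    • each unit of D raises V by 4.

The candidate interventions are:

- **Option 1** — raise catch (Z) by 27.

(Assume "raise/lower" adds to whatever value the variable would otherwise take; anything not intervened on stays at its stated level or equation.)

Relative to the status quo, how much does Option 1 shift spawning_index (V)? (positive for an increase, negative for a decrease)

Baseline:
  Z = 123
  D = 62
  V = 12 − 123 + 4·62 = 137
Option 1 (Z + 27):
  Z = 123 + 27 = 150
  D = 62
  V = 12 − 150 + 4·62 = 110
Change in V: 110 − 137 = -27

-27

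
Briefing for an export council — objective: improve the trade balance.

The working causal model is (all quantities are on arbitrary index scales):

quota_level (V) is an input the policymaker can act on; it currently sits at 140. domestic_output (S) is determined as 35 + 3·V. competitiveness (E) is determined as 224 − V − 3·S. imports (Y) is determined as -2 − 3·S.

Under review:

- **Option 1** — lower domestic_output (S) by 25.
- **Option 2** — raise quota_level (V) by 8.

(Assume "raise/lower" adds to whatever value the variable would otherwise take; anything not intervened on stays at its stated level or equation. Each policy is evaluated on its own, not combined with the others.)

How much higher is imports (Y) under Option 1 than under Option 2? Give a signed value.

147

Option 1 (S − 25):
  V = 140
  S = 35 + 3·140 (−25 from intervention) = 430
  Y = -2 − 3·430 = -1292
Option 2 (V + 8):
  V = 140 + 8 = 148
  S = 35 + 3·148 = 479
  Y = -2 − 3·479 = -1439
Y: -1292 − (-1439) = 147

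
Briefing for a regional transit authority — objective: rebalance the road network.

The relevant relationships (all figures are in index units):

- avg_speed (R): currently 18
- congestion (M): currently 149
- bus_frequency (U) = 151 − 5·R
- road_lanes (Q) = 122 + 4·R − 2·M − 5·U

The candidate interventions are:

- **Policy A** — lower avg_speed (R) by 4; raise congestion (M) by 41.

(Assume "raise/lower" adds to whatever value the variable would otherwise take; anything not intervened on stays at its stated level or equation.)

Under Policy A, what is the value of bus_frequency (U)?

Policy A (R − 4, M + 41):
  R = 18 − 4 = 14
  U = 151 − 5·14 = 81

81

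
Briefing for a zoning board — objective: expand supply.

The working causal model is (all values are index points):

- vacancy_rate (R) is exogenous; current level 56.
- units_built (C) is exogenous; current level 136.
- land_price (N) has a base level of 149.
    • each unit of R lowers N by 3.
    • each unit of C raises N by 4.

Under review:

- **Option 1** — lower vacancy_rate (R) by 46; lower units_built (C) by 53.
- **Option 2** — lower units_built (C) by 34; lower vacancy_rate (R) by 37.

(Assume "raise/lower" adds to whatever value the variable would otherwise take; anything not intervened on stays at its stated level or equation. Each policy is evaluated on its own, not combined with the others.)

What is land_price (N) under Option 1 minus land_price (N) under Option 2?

-49

Option 1 (R − 46, C − 53):
  R = 56 − 46 = 10
  C = 136 − 53 = 83
  N = 149 − 3·10 + 4·83 = 451
Option 2 (C − 34, R − 37):
  R = 56 − 37 = 19
  C = 136 − 34 = 102
  N = 149 − 3·19 + 4·102 = 500
N: 451 − 500 = -49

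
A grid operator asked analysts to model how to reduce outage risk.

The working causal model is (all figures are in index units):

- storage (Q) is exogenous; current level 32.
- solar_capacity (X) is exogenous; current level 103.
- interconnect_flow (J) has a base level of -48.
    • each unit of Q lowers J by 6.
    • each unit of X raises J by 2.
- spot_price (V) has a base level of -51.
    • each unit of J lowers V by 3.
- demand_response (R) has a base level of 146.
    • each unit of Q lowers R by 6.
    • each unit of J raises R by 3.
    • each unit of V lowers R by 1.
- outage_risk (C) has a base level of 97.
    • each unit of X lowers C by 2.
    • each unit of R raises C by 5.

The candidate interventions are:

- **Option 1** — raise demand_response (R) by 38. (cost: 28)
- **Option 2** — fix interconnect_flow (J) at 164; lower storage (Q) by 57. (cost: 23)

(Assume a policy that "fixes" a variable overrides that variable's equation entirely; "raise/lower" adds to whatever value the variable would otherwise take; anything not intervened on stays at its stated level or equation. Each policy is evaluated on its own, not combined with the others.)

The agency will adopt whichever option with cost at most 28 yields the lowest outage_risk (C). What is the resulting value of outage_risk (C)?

Option 1 (R + 38):
  Q = 32
  X = 103
  J = -48 − 6·32 + 2·103 = -34
  V = -51 − 3·(-34) = 51
  R = 146 − 6·32 + 3·(-34) − 51 (+38 from intervention) = -161
  C = 97 − 2·103 + 5·(-161) = -914
Option 2 (J := 164, Q − 57):
  Q = 32 − 57 = -25
  X = 103
  J = 164
  V = -51 − 3·164 = -543
  R = 146 − 6·(-25) + 3·164 − (-543) = 1331
  C = 97 − 2·103 + 5·1331 = 6546
Comparing — Option 1: C=-914, Option 2: C=6546. Lowest is -914 (Option 1).

-914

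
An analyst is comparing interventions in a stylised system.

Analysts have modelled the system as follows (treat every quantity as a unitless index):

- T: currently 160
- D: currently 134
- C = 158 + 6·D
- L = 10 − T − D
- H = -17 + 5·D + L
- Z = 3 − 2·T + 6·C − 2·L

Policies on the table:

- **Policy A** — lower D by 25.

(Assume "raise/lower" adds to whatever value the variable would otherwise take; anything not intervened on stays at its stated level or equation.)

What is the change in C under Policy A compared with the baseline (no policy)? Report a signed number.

Baseline:
  D = 134
  C = 158 + 6·134 = 962
Policy A (D − 25):
  D = 134 − 25 = 109
  C = 158 + 6·109 = 812
Change in C: 812 − 962 = -150

-150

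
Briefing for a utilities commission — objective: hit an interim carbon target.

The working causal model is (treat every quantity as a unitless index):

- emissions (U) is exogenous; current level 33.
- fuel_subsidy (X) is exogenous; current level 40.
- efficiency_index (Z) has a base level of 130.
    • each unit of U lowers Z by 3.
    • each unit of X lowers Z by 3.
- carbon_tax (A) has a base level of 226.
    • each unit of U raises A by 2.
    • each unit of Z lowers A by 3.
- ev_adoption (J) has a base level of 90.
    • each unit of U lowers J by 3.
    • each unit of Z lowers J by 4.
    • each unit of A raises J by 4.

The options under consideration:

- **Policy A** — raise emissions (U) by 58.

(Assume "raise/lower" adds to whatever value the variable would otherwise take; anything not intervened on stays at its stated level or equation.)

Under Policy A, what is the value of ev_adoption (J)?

5657

Policy A (U + 58):
  U = 33 + 58 = 91
  X = 40
  Z = 130 − 3·91 − 3·40 = -263
  A = 226 + 2·91 − 3·(-263) = 1197
  J = 90 − 3·91 − 4·(-263) + 4·1197 = 5657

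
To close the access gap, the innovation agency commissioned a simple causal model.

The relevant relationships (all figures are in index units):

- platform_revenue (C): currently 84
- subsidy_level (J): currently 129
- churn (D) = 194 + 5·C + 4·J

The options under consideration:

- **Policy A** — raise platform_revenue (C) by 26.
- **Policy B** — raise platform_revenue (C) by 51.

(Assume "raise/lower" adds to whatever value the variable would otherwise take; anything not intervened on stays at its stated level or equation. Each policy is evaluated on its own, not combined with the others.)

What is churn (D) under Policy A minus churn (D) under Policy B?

Policy A (C + 26):
  C = 84 + 26 = 110
  J = 129
  D = 194 + 5·110 + 4·129 = 1260
Policy B (C + 51):
  C = 84 + 51 = 135
  J = 129
  D = 194 + 5·135 + 4·129 = 1385
D: 1260 − 1385 = -125

-125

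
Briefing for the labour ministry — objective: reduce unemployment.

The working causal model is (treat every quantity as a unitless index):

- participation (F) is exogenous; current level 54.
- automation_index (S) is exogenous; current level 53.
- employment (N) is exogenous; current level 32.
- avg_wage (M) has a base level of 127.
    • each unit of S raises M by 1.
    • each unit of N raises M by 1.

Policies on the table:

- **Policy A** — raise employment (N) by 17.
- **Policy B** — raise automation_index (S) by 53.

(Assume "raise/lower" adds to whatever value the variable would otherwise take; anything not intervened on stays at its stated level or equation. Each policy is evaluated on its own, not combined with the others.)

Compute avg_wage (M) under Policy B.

265

Policy B (S + 53):
  S = 53 + 53 = 106
  N = 32
  M = 127 + 106 + 32 = 265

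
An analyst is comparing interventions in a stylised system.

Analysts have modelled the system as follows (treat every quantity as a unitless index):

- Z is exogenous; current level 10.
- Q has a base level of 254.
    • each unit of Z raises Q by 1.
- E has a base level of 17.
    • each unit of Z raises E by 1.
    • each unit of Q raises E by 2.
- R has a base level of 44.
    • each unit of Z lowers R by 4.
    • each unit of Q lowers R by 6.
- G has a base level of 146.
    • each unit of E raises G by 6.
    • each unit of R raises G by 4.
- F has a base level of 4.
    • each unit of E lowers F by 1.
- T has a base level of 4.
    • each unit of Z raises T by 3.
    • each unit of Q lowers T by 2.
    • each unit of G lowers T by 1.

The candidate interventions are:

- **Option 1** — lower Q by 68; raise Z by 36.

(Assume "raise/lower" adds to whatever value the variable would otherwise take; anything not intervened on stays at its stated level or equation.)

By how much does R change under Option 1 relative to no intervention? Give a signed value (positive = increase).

48

Baseline:
  Z = 10
  Q = 254 + 10 = 264
  R = 44 − 4·10 − 6·264 = -1580
Option 1 (Q − 68, Z + 36):
  Z = 10 + 36 = 46
  Q = 254 + 46 (−68 from intervention) = 232
  R = 44 − 4·46 − 6·232 = -1532
Change in R: -1532 − (-1580) = 48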